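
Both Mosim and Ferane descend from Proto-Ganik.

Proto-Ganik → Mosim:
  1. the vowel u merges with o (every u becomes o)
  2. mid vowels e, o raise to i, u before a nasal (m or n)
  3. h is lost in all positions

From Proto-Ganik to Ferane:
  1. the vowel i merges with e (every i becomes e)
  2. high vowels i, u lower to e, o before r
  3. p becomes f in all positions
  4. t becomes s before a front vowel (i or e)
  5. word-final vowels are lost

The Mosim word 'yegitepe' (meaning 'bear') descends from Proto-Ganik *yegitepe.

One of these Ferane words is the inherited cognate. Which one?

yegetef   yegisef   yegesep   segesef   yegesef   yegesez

Ferane: start from *yegitepe.
  rule 1 (vowel merger): yegitepe → yegetepe
  rule 2: no change — yegetepe
  rule 3 (unconditioned shift): yegetepe → yegetefe
  rule 4 (palatalisation): yegetefe → yegesefe
  rule 5 (apocope): yegesefe → yegesef
  ⇒ Ferane yegesef
Only 'yegesef' matches the regular Ferane development of *yegitepe.

yegesef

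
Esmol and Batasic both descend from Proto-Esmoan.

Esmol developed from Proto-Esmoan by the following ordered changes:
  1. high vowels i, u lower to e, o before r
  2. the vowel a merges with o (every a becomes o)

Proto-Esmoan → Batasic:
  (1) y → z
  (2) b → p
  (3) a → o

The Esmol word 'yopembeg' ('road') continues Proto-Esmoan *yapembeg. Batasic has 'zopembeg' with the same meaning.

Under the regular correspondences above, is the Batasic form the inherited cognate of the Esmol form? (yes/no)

Derive the expected Batasic reflex of *yapembeg:
Batasic: start from *yapembeg.
  rule 1 (unconditioned shift): yapembeg → zapembeg
  rule 2 (unconditioned shift): zapembeg → zapempeg
  rule 3 (vowel merger): zapempeg → zopempeg
  ⇒ Batasic zopempeg
The regular Batasic reflex would be 'zopempeg', but the attested form is 'zopembeg'. The correspondence is irregular, so they are not cognates (the Batasic form has a different source).

no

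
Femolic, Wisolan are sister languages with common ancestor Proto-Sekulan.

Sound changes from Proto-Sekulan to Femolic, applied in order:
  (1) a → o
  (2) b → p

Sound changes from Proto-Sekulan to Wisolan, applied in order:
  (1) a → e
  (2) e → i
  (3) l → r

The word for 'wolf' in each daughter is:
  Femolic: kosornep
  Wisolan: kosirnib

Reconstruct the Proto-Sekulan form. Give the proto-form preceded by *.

*kosarneb

Position 4: Femolic has o, Wisolan has i. Taking the neighbouring segments as reconstructed: Femolic o could go back to *a or *o; Wisolan i could go back to *a or *e or *i — the one source consistent with every daughter is *a.
Position 7: Femolic has e, Wisolan has i. Femolic preserves e here (none of its changes turn any other segment into e), so the proto-segment is *e.
Position 8: Femolic has p, Wisolan has b. Wisolan preserves b here (none of its changes turn any other segment into b), so the proto-segment is *b.
Continuing position by position gives *kosarneb; check it forward:
Femolic: *kosarneb > kosorneb > kosornep  (by vowel merger, unconditioned shift)
Wisolan: *kosarneb
  kosarneb → koserneb   [vowel merger]
  koserneb → kosirnib   [vowel merger]
  kosirnib (rule 3 does not apply)
  giving Wisolan kosirnib.
Only *kosarneb yields all of Femolic kosornep, Wisolan kosirnib.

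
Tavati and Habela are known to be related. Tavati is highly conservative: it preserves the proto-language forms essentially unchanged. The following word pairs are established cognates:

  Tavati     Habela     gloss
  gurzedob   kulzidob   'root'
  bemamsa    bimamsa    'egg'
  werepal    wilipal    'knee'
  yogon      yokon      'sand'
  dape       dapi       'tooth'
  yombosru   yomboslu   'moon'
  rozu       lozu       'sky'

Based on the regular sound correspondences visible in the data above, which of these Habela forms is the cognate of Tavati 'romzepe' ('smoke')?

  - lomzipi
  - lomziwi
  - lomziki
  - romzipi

lomzipi

rozu ~ lozu — Tavati r corresponds to Habela l word-initially before a back vowel.
werepal ~ wilipal — Tavati e corresponds to Habela i after a consonant, before a labial obstruent.
dape ~ dapi — Tavati e corresponds to Habela i word-finally.
Applying these to Tavati 'romzepe':
  romzepe → lomzepe   (r→l word-initially before a back vowel)
  lomzepe → lomzipe   (e→i after a consonant, before a labial obstruent)
  lomzipe → lomzipi   (e→i word-finally)
So the Habela cognate is 'lomzipi'.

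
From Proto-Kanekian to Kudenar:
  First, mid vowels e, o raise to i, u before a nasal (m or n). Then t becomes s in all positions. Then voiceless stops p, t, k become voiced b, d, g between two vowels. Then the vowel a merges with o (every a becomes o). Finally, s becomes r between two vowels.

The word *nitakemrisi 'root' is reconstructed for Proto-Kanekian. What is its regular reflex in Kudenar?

nirogimriri

Kudenar: *nitakemrisi
  nitakemrisi → nitakimrisi   [pre-nasal raising]
  nitakimrisi → nisakimrisi   [unconditioned shift]
  nisakimrisi → nisagimrisi   [intervocalic voicing]
  nisagimrisi → nisogimrisi   [vowel merger]
  nisogimrisi → nirogimriri   [rhotacism]
  giving Kudenar nirogimriri.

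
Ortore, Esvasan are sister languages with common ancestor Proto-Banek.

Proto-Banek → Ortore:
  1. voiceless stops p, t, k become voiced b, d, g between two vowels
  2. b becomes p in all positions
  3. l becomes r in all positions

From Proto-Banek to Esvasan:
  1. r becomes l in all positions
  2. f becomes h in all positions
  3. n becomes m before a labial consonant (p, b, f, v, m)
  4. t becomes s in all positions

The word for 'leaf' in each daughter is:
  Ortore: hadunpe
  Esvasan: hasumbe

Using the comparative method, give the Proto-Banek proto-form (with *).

Position 5: Ortore has n, Esvasan has m. Ortore preserves n here (none of its changes turn any other segment into n), so the proto-segment is *n.
Position 6: Ortore has p, Esvasan has b. Esvasan preserves b here (none of its changes turn any other segment into b), so the proto-segment is *b.
Continuing position by position gives *hatunbe; check it forward:
Ortore: start from *hatunbe.
  rule 1 (intervocalic voicing): hatunbe → hadunbe
  rule 2 (unconditioned shift): hadunbe → hadunpe
  rule 3: no change — hadunpe
  ⇒ Ortore hadunpe
Esvasan: *hatunbe > hatumbe > hasumbe  (by nasal place assimilation, unconditioned shift)
*hatunbe is the unique common source.

*hatunbe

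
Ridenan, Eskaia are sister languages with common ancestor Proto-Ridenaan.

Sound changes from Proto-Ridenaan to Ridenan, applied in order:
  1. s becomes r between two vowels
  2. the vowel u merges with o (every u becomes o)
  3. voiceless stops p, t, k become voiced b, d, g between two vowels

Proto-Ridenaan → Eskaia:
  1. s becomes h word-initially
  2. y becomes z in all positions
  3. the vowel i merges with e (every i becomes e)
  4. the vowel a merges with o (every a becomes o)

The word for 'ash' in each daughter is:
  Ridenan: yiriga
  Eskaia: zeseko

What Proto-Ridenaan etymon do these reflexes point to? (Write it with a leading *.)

Position 2: Ridenan has i, Eskaia has e. Ridenan preserves i here (none of its changes turn any other segment into i), so the proto-segment is *i.
Position 4: Ridenan has i, Eskaia has e. Ridenan preserves i here (none of its changes turn any other segment into i), so the proto-segment is *i.
Continuing position by position gives *yisika; check it forward:
Ridenan: start from *yisika.
  rule 1 (rhotacism): yisika → yirika
  rule 2: no change — yirika
  rule 3 (intervocalic voicing): yirika → yiriga
  ⇒ Ridenan yiriga
Eskaia: *yisika > zisika > zeseka > zeseko  (by unconditioned shift, vowel merger, vowel merger)
Only *yisika yields all of Ridenan yiriga, Eskaia zeseko.

*yisika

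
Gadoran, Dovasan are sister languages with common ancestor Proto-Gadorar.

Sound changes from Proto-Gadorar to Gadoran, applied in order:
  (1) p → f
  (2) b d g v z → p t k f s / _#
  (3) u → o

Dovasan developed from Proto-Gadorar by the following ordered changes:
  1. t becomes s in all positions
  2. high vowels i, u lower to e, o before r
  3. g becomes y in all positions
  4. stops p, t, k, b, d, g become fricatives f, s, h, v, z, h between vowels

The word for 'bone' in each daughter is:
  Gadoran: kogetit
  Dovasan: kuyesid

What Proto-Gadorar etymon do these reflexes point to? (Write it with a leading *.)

Position 2: Gadoran has o, Dovasan has u. Dovasan preserves u here (none of its changes turn any other segment into u), so the proto-segment is *u.
Position 3: Gadoran has g, Dovasan has y. Gadoran preserves g here (none of its changes turn any other segment into g), so the proto-segment is *g.
Position 7: Gadoran has t, Dovasan has d. Dovasan preserves d here (none of its changes turn any other segment into d), so the proto-segment is *d.
Verify the candidate proto-form against each daughter:
Gadoran: *kugetid > kugetit > kogetit  (by final devoicing, vowel merger)
Dovasan: *kugetid
  kugetid → kugesid   [unconditioned shift]
  kugesid (rule 2 does not apply)
  kugesid → kuyesid   [unconditioned shift]
  kuyesid (rule 4 does not apply)
  giving Dovasan kuyesid.
No other proto-form is consistent with every reflex, so the reconstruction is *kugetid.

*kugetid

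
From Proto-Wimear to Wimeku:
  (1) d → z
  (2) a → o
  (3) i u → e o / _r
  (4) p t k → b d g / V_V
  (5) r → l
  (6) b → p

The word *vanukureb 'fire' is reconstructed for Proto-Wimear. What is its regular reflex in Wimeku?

vonugolep

Wimeku: *vanukureb > vonukureb > vonukoreb > vonugoreb > vonugoleb > vonugolep  (by vowel merger, pre-rhotic lowering, intervocalic voicing, unconditioned shift, unconditioned shift)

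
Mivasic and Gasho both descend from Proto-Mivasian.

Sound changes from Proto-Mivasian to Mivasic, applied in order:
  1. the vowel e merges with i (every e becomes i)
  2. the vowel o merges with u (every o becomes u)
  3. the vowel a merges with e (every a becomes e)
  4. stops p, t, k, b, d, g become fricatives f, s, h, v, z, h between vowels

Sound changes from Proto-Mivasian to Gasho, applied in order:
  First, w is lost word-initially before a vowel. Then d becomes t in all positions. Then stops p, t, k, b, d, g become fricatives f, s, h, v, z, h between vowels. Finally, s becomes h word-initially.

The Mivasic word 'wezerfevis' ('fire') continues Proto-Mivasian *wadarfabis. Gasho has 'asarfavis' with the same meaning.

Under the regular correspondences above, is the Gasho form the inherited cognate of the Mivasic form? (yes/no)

Derive the expected Gasho reflex of *wadarfabis:
Gasho: *wadarfabis > adarfabis > atarfabis > asarfavis  (by glide loss, unconditioned shift, intervocalic lenition)
Gasho 'asarfavis' matches the regular reflex exactly, so the pair is cognate.

yes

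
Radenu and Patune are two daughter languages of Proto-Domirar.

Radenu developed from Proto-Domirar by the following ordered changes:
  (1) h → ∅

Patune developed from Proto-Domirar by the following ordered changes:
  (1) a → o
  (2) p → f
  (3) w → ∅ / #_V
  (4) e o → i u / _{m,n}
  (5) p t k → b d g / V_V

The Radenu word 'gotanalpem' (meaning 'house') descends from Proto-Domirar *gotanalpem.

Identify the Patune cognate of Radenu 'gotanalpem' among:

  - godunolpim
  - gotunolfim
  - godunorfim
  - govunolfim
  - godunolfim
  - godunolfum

godunolfim

Patune: *gotanalpem > gotonolpem > gotonolfem > gotunolfim > godunolfim  (by vowel merger, unconditioned shift, pre-nasal raising, intervocalic voicing)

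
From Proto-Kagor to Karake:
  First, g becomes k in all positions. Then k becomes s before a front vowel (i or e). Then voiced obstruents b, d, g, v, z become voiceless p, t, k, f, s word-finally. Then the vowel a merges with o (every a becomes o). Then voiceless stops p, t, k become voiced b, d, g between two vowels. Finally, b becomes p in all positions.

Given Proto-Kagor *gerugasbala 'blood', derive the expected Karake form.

Karake: *gerugasbala > kerukasbala > serukasbala > serukosbolo > serugosbolo > serugospolo  (by unconditioned shift, palatalisation, vowel merger, intervocalic voicing, unconditioned shift)

serugospolo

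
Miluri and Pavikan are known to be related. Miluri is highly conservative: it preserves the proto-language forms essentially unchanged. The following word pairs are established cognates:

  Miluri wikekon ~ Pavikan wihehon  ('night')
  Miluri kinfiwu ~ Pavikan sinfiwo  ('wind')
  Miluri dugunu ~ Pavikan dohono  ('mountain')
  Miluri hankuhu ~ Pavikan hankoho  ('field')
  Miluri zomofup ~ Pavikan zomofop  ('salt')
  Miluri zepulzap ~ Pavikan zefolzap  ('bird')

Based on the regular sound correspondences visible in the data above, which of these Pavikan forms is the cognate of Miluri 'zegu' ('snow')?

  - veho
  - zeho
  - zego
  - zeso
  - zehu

dugunu ~ dohono — Miluri g corresponds to Pavikan h between vowels (before a back vowel).
kinfiwu ~ sinfiwo, dugunu ~ dohono — Miluri u corresponds to Pavikan o word-finally.
Applying these to Miluri 'zegu':
  zegu → zehu   (g→h between vowels (before a back vowel))
  zehu → zeho   (u→o word-finally)
So the Pavikan cognate is 'zeho'.

zeho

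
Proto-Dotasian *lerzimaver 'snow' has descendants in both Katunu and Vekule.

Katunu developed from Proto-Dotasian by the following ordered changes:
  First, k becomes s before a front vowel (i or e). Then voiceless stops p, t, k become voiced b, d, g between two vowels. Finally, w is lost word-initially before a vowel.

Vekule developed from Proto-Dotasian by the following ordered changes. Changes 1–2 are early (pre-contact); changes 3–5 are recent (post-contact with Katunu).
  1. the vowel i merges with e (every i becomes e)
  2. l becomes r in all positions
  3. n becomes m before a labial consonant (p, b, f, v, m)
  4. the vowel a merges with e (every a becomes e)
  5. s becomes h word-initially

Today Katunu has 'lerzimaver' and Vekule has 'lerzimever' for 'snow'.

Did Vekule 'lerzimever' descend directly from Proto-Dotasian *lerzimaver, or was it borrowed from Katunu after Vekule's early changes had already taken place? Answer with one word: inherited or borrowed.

borrowed

If inherited, *lerzimaver would pass through all of Vekule's changes:
Vekule: start from *lerzimaver.
  rule 1 (vowel merger): lerzimaver → lerzemaver
  rule 2 (unconditioned shift): lerzemaver → rerzemaver
  rule 3: no change — rerzemaver
  rule 4 (vowel merger): rerzemaver → rerzemever
  rule 5: no change — rerzemever
  ⇒ Vekule rerzemever
If borrowed from Katunu 'lerzimaver' after the early changes, it would undergo only the recent ones:
  rule 3 (nasal place assimilation): no change (lerzimaver)
  rule 4 (vowel merger): lerzimaver → lerzimever
  rule 5 (debuccalisation): no change (lerzimever)
  ⇒ as a loan: lerzimever
Vekule 'lerzimever' matches the loan outcome 'lerzimever', not the inherited 'rerzemever' — it skipped the early Vekule changes, so it was borrowed from Katunu.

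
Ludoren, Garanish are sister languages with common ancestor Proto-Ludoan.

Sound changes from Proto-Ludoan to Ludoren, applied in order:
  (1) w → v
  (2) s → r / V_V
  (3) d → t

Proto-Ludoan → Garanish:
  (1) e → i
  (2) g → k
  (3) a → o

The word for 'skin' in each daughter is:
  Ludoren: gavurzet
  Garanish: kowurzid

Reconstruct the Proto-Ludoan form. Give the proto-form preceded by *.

*gawurzed

Position 1: Ludoren has g, Garanish has k. Ludoren preserves g here (none of its changes turn any other segment into g), so the proto-segment is *g.
Position 2: Ludoren has a, Garanish has o. Ludoren preserves a here (none of its changes turn any other segment into a), so the proto-segment is *a.
Position 3: Ludoren has v, Garanish has w. Garanish preserves w here (none of its changes turn any other segment into w), so the proto-segment is *w.
Verify the candidate proto-form against each daughter:
Ludoren: *gawurzed > gavurzed > gavurzet  (by unconditioned shift, unconditioned shift)
Garanish: *gawurzed > gawurzid > kawurzid > kowurzid  (by vowel merger, unconditioned shift, vowel merger)
*gawurzed is the unique common source.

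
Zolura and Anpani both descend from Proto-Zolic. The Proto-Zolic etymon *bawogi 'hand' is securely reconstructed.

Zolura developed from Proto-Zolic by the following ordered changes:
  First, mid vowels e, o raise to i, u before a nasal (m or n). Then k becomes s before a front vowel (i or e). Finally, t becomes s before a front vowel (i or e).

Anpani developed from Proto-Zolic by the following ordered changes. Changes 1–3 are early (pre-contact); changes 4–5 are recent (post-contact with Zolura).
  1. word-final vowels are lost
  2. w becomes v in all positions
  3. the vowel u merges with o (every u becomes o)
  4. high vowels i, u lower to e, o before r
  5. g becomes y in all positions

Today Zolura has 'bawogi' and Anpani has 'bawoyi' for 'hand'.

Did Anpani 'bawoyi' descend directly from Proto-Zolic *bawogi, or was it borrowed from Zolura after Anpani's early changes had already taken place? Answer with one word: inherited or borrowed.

If inherited, *bawogi would pass through all of Anpani's changes:
Anpani: *bawogi
  bawogi → bawog   [apocope]
  bawog → bavog   [unconditioned shift]
  bavog (rule 3 does not apply)
  bavog (rule 4 does not apply)
  bavog → bavoy   [unconditioned shift]
  giving Anpani bavoy.
If borrowed from Zolura 'bawogi' after the early changes, it would undergo only the recent ones:
  rule 4 (pre-rhotic lowering): no change (bawogi)
  rule 5 (unconditioned shift): bawogi → bawoyi
  ⇒ as a loan: bawoyi
Anpani 'bawoyi' matches the loan outcome 'bawoyi', not the inherited 'bavoy' — it skipped the early Anpani changes, so it was borrowed from Zolura.

borrowed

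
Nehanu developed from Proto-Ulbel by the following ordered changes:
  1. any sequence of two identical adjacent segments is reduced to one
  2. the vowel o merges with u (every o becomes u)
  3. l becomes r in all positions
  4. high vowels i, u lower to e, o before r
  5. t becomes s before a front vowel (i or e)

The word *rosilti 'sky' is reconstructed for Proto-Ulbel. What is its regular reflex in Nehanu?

Nehanu: *rosilti > rusilti > rusirti > ruserti > rusersi  (by vowel merger, unconditioned shift, pre-rhotic lowering, palatalisation)

rusersi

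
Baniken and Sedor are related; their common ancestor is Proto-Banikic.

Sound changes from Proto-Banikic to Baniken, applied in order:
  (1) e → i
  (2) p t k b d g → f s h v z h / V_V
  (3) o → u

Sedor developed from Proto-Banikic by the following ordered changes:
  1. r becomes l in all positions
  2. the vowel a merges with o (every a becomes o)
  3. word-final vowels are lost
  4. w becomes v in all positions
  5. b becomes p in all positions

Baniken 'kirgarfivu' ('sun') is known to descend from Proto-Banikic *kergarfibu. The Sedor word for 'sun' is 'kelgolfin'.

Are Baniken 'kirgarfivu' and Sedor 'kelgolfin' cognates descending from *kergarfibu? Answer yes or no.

no

Derive the expected Sedor reflex of *kergarfibu:
Sedor: *kergarfibu
  kergarfibu → kelgalfibu   [unconditioned shift]
  kelgalfibu → kelgolfibu   [vowel merger]
  kelgolfibu → kelgolfib   [apocope]
  kelgolfib (rule 4 does not apply)
  kelgolfib → kelgolfip   [unconditioned shift]
  giving Sedor kelgolfip.
The regular Sedor reflex would be 'kelgolfip', but the attested form is 'kelgolfin'. The correspondence is irregular, so they are not cognates (the Sedor form has a different source).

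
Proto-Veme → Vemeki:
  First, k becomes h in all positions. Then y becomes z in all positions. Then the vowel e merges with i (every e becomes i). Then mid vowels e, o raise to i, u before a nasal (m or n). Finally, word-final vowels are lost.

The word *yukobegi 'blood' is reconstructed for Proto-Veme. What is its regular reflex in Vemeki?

zuhobig

Vemeki: start from *yukobegi.
  rule 1 (unconditioned shift): yukobegi → yuhobegi
  rule 2 (unconditioned shift): yuhobegi → zuhobegi
  rule 3 (vowel merger): zuhobegi → zuhobigi
  rule 4: no change — zuhobigi
  rule 5 (apocope): zuhobigi → zuhobig
  ⇒ Vemeki zuhobig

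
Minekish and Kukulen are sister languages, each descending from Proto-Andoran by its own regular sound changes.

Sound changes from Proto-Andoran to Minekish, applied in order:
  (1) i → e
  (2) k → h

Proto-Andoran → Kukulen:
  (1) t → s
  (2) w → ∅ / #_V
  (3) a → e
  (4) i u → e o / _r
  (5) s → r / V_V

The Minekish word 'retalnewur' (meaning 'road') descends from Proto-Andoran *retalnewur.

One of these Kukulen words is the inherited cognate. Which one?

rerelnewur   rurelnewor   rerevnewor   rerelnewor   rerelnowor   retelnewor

rerelnewor

Kukulen: start from *retalnewur.
  rule 1 (unconditioned shift): retalnewur → resalnewur
  rule 2: no change — resalnewur
  rule 3 (vowel merger): resalnewur → reselnewur
  rule 4 (pre-rhotic lowering): reselnewur → reselnewor
  rule 5 (rhotacism): reselnewor → rerelnewor
  ⇒ Kukulen rerelnewor
Among the options, 'rerelnewor' alone shows every Kukulen change applied in order.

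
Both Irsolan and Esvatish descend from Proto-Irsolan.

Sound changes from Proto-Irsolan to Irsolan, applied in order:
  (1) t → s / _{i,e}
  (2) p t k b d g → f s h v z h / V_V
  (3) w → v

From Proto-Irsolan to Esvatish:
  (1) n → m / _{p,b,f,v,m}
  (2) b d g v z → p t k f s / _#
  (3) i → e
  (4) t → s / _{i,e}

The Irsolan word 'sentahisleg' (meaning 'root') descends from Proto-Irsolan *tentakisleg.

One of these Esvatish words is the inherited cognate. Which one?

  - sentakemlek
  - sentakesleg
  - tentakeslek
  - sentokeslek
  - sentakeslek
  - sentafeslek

sentakeslek

Esvatish: *tentakisleg > tentakislek > tentakeslek > sentakeslek  (by final devoicing, vowel merger, palatalisation)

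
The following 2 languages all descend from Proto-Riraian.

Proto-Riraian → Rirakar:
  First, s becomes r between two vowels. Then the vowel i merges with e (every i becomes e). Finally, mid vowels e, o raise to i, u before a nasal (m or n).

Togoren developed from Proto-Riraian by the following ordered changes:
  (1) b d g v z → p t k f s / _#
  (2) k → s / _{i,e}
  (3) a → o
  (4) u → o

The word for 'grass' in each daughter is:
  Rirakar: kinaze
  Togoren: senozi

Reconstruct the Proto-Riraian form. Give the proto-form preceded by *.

*kenazi

Position 4: Rirakar has a, Togoren has o. Rirakar preserves a here (none of its changes turn any other segment into a), so the proto-segment is *a.
Position 1: Rirakar has k, Togoren has s. Rirakar preserves k here (none of its changes turn any other segment into k), so the proto-segment is *k.
Position 6: Rirakar has e, Togoren has i. Togoren preserves i here (none of its changes turn any other segment into i), so the proto-segment is *i.
This points to *kenazi. Verify forward in each daughter:
Rirakar: *kenazi > kenaze > kinaze  (by vowel merger, pre-nasal raising)
Togoren: *kenazi
  kenazi (rule 1 does not apply)
  kenazi → senazi   [palatalisation]
  senazi → senozi   [vowel merger]
  senozi (rule 4 does not apply)
  giving Togoren senozi.
No other proto-form is consistent with every reflex, so the reconstruction is *kenazi.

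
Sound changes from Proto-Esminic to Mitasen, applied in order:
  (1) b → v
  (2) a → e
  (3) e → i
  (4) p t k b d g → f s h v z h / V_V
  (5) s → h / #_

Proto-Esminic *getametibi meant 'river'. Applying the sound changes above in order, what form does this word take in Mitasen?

Mitasen: *getametibi > getametivi > getemetivi > gitimitivi > gisimisivi  (by unconditioned shift, vowel merger, vowel merger, intervocalic lenition)

gisimisivi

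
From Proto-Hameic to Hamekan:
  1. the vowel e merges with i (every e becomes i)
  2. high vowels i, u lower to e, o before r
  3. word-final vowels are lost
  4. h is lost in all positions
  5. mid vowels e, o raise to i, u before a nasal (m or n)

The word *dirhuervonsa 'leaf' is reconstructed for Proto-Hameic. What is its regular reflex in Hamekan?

deruervuns

Hamekan: *dirhuervonsa > dirhuirvonsa > derhuervonsa > derhuervons > deruervons > deruervuns  (by vowel merger, pre-rhotic lowering, apocope, h-loss, pre-nasal raising)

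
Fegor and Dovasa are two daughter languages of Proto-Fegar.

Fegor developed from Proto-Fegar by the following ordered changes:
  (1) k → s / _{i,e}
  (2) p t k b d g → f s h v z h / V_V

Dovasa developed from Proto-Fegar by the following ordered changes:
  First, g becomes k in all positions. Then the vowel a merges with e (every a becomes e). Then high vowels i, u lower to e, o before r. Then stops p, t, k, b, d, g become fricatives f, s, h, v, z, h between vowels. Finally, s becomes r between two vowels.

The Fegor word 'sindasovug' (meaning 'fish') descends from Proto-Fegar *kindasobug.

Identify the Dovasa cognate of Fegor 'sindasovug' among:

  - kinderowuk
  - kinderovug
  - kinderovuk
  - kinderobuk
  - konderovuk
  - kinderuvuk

kinderovuk

Dovasa: *kindasobug
  kindasobug → kindasobuk   [unconditioned shift]
  kindasobuk → kindesobuk   [vowel merger]
  kindesobuk (rule 3 does not apply)
  kindesobuk → kindesovuk   [intervocalic lenition]
  kindesovuk → kinderovuk   [rhotacism]
  giving Dovasa kinderovuk.
Only 'kinderovuk' matches the regular Dovasa development of *kindasobug.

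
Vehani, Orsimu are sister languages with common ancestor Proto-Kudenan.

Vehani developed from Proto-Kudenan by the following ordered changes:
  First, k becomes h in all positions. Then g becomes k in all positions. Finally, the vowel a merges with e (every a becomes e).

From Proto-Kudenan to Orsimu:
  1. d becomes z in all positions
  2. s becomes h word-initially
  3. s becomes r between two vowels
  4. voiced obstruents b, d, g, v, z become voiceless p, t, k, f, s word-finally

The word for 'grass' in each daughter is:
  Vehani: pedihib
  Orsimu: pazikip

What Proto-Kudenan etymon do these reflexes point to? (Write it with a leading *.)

*padikib

Position 7: Vehani has b, Orsimu has p. Vehani preserves b here (none of its changes turn any other segment into b), so the proto-segment is *b.
Position 5: Vehani has h, Orsimu has k. Taking the neighbouring segments as reconstructed: Vehani h could go back to *k or *h; Orsimu k can only go back to *k — the one source consistent with every daughter is *k.
Position 3: Vehani has d, Orsimu has z. Vehani preserves d here (none of its changes turn any other segment into d), so the proto-segment is *d.
Verify the candidate proto-form against each daughter:
Vehani: *padikib > padihib > pedihib  (by unconditioned shift, vowel merger)
Orsimu: *padikib > pazikib > pazikip  (by unconditioned shift, final devoicing)
Only *padikib yields all of Vehani pedihib, Orsimu pazikip.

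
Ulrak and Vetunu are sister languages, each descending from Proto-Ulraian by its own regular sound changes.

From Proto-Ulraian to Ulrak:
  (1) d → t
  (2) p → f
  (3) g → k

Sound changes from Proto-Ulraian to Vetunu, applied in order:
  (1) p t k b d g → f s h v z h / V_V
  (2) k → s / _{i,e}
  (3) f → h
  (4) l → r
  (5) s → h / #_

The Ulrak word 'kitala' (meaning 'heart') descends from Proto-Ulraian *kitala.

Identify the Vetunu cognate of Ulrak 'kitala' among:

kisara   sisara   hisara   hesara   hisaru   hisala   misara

hisara

Vetunu: start from *kitala.
  rule 1 (intervocalic lenition): kitala → kisala
  rule 2 (palatalisation): kisala → sisala
  rule 3: no change — sisala
  rule 4 (unconditioned shift): sisala → sisara
  rule 5 (debuccalisation): sisara → hisara
  ⇒ Vetunu hisara
Only 'hisara' matches the regular Vetunu development of *kitala.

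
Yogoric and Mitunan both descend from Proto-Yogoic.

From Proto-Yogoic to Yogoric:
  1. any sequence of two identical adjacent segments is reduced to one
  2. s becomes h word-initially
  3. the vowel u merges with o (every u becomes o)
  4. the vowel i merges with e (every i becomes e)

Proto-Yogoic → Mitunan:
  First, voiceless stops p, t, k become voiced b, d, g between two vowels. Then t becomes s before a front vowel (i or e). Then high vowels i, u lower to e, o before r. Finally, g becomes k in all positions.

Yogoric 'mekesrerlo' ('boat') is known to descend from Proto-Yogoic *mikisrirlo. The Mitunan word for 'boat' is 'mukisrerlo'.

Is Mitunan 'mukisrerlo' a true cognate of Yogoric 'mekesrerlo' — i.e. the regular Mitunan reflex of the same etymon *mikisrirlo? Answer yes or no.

no

Derive the expected Mitunan reflex of *mikisrirlo:
Mitunan: start from *mikisrirlo.
  rule 1 (intervocalic voicing): mikisrirlo → migisrirlo
  rule 2: no change — migisrirlo
  rule 3 (pre-rhotic lowering): migisrirlo → migisrerlo
  rule 4 (unconditioned shift): migisrerlo → mikisrerlo
  ⇒ Mitunan mikisrerlo
The regular Mitunan reflex would be 'mikisrerlo', but the attested form is 'mukisrerlo'. The correspondence is irregular, so they are not cognates (the Mitunan form has a different source).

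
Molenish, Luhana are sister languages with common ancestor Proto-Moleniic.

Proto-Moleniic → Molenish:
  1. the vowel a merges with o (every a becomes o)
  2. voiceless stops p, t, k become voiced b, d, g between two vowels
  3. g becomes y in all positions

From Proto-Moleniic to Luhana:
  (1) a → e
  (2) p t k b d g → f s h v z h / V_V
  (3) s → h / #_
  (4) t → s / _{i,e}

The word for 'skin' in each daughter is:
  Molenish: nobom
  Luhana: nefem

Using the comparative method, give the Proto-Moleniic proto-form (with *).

*napam

Position 4: Molenish has o, Luhana has e. Taking the neighbouring segments as reconstructed: Molenish o could go back to *a or *o; Luhana e could go back to *a or *e — the one source consistent with every daughter is *a.
Position 2: Molenish has o, Luhana has e. Taking the neighbouring segments as reconstructed: Molenish o could go back to *a or *o; Luhana e could go back to *a or *e — the one source consistent with every daughter is *a.
Position 3: Molenish has b, Luhana has f. Taking the neighbouring segments as reconstructed: Molenish b could go back to *p or *b; Luhana f could go back to *p or *f — the one source consistent with every daughter is *p.
Verify the candidate proto-form against each daughter:
Molenish: *napam
  napam → nopom   [vowel merger]
  nopom → nobom   [intervocalic voicing]
  nobom (rule 3 does not apply)
  giving Molenish nobom.
Luhana: *napam
  napam → nepem   [vowel merger]
  nepem → nefem   [intervocalic lenition]
  nefem (rule 3 does not apply)
  nefem (rule 4 does not apply)
  giving Luhana nefem.
No other proto-form is consistent with every reflex, so the reconstruction is *napam.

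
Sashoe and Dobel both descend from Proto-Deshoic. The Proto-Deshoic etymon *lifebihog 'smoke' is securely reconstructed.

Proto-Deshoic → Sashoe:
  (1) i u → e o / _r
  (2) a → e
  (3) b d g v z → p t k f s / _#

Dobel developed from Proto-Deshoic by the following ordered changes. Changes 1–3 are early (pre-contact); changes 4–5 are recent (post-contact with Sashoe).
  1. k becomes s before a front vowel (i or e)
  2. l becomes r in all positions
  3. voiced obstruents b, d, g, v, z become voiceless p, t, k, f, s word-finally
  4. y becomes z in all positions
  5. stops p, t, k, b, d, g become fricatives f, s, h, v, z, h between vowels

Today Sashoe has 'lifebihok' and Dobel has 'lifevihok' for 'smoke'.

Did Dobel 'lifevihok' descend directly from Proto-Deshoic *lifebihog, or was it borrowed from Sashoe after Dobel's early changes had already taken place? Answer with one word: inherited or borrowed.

borrowed

If inherited, *lifebihog would pass through all of Dobel's changes:
Dobel: start from *lifebihog.
  rule 1: no change — lifebihog
  rule 2 (unconditioned shift): lifebihog → rifebihog
  rule 3 (final devoicing): rifebihog → rifebihok
  rule 4: no change — rifebihok
  rule 5 (intervocalic lenition): rifebihok → rifevihok
  ⇒ Dobel rifevihok
If borrowed from Sashoe 'lifebihok' after the early changes, it would undergo only the recent ones:
  rule 4 (unconditioned shift): no change (lifebihok)
  rule 5 (intervocalic lenition): lifebihok → lifevihok
  ⇒ as a loan: lifevihok
Dobel 'lifevihok' matches the loan outcome 'lifevihok', not the inherited 'rifevihok' — it skipped the early Dobel changes, so it was borrowed from Sashoe.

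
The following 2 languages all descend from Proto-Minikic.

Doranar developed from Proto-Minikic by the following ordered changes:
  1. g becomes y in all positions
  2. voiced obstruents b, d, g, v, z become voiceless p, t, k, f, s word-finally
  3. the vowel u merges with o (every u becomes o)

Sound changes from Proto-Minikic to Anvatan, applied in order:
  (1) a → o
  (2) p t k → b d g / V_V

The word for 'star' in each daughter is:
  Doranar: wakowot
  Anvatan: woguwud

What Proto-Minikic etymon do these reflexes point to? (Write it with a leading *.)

*wakuwud

Position 2: Doranar has a, Anvatan has o. Doranar preserves a here (none of its changes turn any other segment into a), so the proto-segment is *a.
Position 3: Doranar has k, Anvatan has g. Doranar preserves k here (none of its changes turn any other segment into k), so the proto-segment is *k.
Position 6: Doranar has o, Anvatan has u. Anvatan preserves u here (none of its changes turn any other segment into u), so the proto-segment is *u.
Verify the candidate proto-form against each daughter:
Doranar: *wakuwud
  wakuwud (rule 1 does not apply)
  wakuwud → wakuwut   [final devoicing]
  wakuwut → wakowot   [vowel merger]
  giving Doranar wakowot.
Anvatan: *wakuwud > wokuwud > woguwud  (by vowel merger, intervocalic voicing)
Only *wakuwud yields all of Doranar wakowot, Anvatan woguwud.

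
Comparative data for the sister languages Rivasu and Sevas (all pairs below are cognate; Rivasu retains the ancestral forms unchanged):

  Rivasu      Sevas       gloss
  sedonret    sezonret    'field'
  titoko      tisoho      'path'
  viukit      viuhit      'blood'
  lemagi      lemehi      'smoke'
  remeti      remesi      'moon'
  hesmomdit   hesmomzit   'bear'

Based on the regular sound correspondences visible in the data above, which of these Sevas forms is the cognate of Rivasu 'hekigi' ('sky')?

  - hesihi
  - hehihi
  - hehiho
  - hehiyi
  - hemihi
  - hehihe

hehihi

viukit ~ viuhit — Rivasu k corresponds to Sevas h between vowels (before a front vowel).
lemagi ~ lemehi — Rivasu g corresponds to Sevas h between vowels (before a front vowel).
Applying these to Rivasu 'hekigi':
  hekigi → hehigi   (k→h between vowels (before a front vowel))
  hehigi → hehihi   (g→h between vowels (before a front vowel))
So the Sevas cognate is 'hehihi'.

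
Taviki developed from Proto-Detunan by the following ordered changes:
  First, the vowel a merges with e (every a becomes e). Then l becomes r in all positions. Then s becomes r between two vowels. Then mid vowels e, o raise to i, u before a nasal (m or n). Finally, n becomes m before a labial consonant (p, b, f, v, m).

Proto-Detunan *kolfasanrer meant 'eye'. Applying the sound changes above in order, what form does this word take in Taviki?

Taviki: *kolfasanrer
  kolfasanrer → kolfesenrer   [vowel merger]
  kolfesenrer → korfesenrer   [unconditioned shift]
  korfesenrer → korferenrer   [rhotacism]
  korferenrer → korferinrer   [pre-nasal raising]
  korferinrer (rule 5 does not apply)
  giving Taviki korferinrer.

korferinrer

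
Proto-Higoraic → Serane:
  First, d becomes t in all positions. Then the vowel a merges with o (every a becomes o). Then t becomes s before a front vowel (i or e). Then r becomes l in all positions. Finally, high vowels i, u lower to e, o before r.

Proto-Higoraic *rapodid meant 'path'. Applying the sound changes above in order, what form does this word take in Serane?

Serane: *rapodid
  rapodid → rapotit   [unconditioned shift]
  rapotit → ropotit   [vowel merger]
  ropotit → roposit   [palatalisation]
  roposit → loposit   [unconditioned shift]
  loposit (rule 5 does not apply)
  giving Serane loposit.

loposit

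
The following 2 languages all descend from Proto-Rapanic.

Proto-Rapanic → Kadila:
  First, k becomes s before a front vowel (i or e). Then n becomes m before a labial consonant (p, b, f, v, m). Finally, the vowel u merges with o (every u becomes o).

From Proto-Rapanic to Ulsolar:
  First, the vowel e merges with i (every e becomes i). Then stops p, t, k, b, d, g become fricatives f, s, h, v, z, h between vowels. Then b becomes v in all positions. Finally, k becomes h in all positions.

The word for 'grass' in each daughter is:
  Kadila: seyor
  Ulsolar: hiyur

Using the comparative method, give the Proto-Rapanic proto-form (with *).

*keyur

Position 1: Kadila has s, Ulsolar has h. Taking the neighbouring segments as reconstructed: Kadila s could go back to *k or *s; Ulsolar h could go back to *k or *h — the one source consistent with every daughter is *k.
Position 4: Kadila has o, Ulsolar has u. Ulsolar preserves u here (none of its changes turn any other segment into u), so the proto-segment is *u.
This points to *keyur. Verify forward in each daughter:
Kadila: *keyur
  keyur → seyur   [palatalisation]
  seyur (rule 2 does not apply)
  seyur → seyor   [vowel merger]
  giving Kadila seyor.
Ulsolar: start from *keyur.
  rule 1 (vowel merger): keyur → kiyur
  rule 2: no change — kiyur
  rule 3: no change — kiyur
  rule 4 (unconditioned shift): kiyur → hiyur
  ⇒ Ulsolar hiyur
Only *keyur yields all of Kadila seyor, Ulsolar hiyur.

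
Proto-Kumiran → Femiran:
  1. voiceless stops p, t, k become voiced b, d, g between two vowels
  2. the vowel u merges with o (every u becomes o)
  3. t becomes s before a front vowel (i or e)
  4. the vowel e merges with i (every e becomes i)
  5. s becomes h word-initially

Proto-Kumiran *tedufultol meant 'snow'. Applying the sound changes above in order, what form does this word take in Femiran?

hidofoltol

Femiran: *tedufultol
  tedufultol (rule 1 does not apply)
  tedufultol → tedofoltol   [vowel merger]
  tedofoltol → sedofoltol   [palatalisation]
  sedofoltol → sidofoltol   [vowel merger]
  sidofoltol → hidofoltol   [debuccalisation]
  giving Femiran hidofoltol.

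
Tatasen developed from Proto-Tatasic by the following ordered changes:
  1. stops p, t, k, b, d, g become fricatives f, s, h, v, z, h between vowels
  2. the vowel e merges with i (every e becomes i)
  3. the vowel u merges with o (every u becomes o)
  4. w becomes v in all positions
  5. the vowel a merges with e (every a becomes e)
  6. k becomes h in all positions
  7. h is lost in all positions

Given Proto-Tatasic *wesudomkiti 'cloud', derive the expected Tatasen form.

Tatasen: *wesudomkiti > wesuzomkisi > wisuzomkisi > wisozomkisi > visozomkisi > visozomhisi > visozomisi  (by intervocalic lenition, vowel merger, vowel merger, unconditioned shift, unconditioned shift, h-loss)

visozomisi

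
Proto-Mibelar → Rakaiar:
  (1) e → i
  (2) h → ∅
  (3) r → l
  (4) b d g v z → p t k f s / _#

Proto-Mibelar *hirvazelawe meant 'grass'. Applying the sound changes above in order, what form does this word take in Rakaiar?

Rakaiar: start from *hirvazelawe.
  rule 1 (vowel merger): hirvazelawe → hirvazilawi
  rule 2 (h-loss): hirvazilawi → irvazilawi
  rule 3 (unconditioned shift): irvazilawi → ilvazilawi
  rule 4: no change — ilvazilawi
  ⇒ Rakaiar ilvazilawi

ilvazilawi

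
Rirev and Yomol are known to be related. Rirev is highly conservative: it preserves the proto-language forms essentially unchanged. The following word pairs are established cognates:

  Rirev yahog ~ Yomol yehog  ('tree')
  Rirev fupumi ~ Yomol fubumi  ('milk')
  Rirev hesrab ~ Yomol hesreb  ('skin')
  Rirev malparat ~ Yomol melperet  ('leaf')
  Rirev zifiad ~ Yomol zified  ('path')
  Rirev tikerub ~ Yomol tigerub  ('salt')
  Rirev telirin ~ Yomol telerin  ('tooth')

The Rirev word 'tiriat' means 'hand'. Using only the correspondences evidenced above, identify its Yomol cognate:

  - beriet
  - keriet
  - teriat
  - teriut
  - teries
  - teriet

telirin ~ telerin — Rirev i corresponds to Yomol e after a consonant, before r.
zifiad ~ zified — Rirev a corresponds to Yomol e after a vowel, before a consonant other than r, m, n, p, b, f, v.
Applying these to Rirev 'tiriat':
  tiriat → teriat   (i→e after a consonant, before r)
  teriat → teriet   (a→e after a vowel, before a consonant other than r, m, n, p, b, f, v)
So the Yomol cognate is 'teriet'.

teriet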